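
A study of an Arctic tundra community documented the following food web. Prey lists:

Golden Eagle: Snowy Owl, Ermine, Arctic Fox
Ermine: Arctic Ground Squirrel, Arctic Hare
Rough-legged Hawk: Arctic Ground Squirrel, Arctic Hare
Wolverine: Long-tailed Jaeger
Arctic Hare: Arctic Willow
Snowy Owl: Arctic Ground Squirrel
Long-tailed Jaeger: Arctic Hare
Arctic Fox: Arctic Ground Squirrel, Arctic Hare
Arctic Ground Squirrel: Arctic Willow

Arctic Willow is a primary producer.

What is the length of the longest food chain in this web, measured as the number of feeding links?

One longest chain: Arctic Willow → Arctic Hare → Long-tailed Jaeger → Wolverine.
It has 4 species and 3 links.

3 links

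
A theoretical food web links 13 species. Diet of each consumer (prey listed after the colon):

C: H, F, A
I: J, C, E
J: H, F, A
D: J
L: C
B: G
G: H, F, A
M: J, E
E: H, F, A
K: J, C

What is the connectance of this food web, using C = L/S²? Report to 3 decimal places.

The web has S = 13 species and L = 22 feeding links.
C = L / S² = 22 / 169 = 0.1302 ≈ 0.130.

C = 0.130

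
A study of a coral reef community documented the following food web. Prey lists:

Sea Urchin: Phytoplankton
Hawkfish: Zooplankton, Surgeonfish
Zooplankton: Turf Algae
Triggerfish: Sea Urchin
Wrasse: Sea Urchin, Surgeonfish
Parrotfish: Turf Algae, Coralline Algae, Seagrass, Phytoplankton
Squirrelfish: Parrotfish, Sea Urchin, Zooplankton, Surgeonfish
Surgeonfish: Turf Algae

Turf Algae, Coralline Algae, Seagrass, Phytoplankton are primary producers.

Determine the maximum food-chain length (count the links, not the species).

2 links

One longest chain: Phytoplankton → Sea Urchin → Wrasse.
It has 3 species and 2 links.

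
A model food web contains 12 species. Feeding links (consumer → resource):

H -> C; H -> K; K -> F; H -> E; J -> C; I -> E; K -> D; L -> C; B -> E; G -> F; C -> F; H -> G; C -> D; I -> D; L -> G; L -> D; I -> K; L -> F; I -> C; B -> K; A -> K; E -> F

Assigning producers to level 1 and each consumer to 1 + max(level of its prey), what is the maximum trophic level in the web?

3

Producers (level 1): F, D.
F → C → I gives I level 3.
No species has a prey at level 3, so no species reaches level 4.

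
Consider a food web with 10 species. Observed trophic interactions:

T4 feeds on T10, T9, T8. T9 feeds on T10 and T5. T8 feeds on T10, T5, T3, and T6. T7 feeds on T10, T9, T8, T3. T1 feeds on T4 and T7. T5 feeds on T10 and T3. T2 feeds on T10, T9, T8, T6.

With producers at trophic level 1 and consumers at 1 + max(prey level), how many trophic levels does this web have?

Producers (level 1): T6, T10, T3.
T10 → T5 → T8 → T4 → T1 gives T1 level 5.
No species has a prey at level 5, so no species reaches level 6.

5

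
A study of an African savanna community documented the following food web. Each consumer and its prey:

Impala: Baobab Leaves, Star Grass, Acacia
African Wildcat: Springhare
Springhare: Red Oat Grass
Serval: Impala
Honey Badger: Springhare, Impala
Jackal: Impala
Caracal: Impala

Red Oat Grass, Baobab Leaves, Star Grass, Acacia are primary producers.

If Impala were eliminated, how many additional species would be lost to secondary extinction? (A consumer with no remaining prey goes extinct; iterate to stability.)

3

Remove Impala.
Round 1: Caracal (all prey gone), Jackal (all prey gone), Serval (all prey gone) → extinct.
No further losses. Total secondary extinctions: 3.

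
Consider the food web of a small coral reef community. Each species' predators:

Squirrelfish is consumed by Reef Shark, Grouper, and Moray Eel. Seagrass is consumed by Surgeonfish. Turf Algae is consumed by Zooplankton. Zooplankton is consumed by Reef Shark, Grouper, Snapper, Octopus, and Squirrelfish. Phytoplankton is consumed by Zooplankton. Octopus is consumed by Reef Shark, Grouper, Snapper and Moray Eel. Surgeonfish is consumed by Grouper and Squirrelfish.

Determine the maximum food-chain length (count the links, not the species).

3 links

One longest chain: Turf Algae → Zooplankton → Octopus → Moray Eel.
It has 4 species and 3 links.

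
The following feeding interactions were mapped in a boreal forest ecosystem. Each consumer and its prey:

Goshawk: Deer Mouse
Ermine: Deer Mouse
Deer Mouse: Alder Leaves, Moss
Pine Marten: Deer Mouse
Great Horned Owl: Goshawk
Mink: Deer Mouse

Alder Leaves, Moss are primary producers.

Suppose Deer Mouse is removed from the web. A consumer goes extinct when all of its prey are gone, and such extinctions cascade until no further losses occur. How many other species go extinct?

5

Remove Deer Mouse.
Round 1: Goshawk (all prey gone), Pine Marten (all prey gone), Mink (all prey gone), Ermine (all prey gone) → extinct.
Round 2: Great Horned Owl (all prey gone) → extinct.
No further losses. Total secondary extinctions: 5.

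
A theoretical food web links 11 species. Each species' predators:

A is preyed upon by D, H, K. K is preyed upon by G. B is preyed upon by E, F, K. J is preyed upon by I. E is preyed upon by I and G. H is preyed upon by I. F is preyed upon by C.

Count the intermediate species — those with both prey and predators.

4

Intermediate species (has both prey and predators): K, H, E, F.
Count: 4.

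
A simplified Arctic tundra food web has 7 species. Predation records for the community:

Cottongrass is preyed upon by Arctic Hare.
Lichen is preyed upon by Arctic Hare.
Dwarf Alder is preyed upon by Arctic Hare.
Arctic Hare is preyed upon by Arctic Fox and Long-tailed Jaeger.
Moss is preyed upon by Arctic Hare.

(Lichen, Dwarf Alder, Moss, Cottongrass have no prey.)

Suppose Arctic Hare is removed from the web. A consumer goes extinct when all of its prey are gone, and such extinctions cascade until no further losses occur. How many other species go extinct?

Remove Arctic Hare.
Round 1: Long-tailed Jaeger (all prey gone), Arctic Fox (all prey gone) → extinct.
No further losses. Total secondary extinctions: 2.

2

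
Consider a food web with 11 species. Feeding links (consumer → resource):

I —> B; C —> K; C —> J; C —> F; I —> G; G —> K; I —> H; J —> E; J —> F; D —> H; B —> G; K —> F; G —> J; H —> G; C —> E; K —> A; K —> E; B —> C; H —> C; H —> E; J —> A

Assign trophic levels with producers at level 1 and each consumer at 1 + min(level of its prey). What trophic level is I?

E is a producer → level 1.
H eats E → level 2.
I eats H → level 3.
No prey of I is below level 2, so 3 is the minimum.

Trophic level 3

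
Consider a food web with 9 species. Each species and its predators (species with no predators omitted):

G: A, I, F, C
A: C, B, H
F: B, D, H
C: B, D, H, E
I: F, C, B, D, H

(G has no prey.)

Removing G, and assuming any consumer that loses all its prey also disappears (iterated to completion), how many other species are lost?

8

Remove G.
Round 1: A (all prey gone), I (all prey gone) → extinct.
Round 2: F (all prey gone), C (all prey gone) → extinct.
Round 3: B (all prey gone), D (all prey gone), H (all prey gone), E (all prey gone) → extinct.
No further losses. Total secondary extinctions: 8.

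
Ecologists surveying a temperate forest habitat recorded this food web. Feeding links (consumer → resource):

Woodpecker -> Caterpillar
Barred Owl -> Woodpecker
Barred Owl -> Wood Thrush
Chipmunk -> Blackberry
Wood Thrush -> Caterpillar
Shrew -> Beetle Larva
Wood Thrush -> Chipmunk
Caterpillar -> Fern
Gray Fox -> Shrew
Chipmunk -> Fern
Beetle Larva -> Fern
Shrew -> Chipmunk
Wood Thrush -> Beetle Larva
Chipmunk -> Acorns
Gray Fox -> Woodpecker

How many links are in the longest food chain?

One longest chain: Fern → Beetle Larva → Wood Thrush → Barred Owl.
It has 4 species and 3 links.

3 links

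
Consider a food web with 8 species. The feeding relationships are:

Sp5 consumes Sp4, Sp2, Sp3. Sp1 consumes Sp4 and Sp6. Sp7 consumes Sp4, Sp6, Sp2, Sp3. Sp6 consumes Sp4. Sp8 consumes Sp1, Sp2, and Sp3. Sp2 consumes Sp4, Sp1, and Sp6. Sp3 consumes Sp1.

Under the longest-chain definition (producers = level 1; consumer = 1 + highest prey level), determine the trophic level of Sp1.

Sp4 is a producer → level 1.
Sp6 eats Sp4 → level 2.
Sp1 eats Sp6 (level 2); other prey at levels: Sp4 1 → level 3.

Trophic level 3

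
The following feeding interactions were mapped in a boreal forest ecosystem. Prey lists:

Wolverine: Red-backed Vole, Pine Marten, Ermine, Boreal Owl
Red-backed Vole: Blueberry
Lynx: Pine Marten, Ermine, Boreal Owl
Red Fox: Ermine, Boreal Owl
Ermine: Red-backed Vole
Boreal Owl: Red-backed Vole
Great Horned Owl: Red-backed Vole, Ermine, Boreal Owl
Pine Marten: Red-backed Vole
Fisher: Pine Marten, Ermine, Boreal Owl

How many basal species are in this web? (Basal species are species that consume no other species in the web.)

Basal species (no prey listed): Blueberry.
Count: 1.

1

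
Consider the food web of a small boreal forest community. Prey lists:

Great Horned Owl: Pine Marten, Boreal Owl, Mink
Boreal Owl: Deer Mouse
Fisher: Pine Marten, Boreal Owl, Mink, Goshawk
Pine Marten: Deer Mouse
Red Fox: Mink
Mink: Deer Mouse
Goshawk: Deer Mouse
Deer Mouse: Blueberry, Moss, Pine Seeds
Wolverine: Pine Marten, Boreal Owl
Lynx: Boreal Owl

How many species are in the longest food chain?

4 species

One longest chain: Blueberry → Deer Mouse → Pine Marten → Wolverine.
It has 4 species and 3 links.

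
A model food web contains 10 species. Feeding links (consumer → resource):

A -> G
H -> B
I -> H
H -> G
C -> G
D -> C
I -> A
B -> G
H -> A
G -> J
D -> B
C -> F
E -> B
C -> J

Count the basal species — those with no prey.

Basal species (no prey listed): J, F.
Count: 2.

2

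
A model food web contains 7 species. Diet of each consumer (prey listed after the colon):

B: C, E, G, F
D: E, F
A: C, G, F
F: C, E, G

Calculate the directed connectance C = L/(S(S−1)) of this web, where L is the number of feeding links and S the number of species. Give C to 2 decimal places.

The web has S = 7 species and L = 12 feeding links.
C = L / (S(S−1)) = 12 / 42 = 0.2857 ≈ 0.29.

C = 0.29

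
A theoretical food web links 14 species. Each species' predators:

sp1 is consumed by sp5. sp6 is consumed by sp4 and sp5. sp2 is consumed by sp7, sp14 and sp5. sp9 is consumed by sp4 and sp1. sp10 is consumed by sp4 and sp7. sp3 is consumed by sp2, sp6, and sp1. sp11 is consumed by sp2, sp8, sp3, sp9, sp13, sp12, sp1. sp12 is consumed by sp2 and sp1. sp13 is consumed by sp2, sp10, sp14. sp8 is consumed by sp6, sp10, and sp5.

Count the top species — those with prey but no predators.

4

Top species (has prey, but nothing eats it): sp14, sp4, sp7, sp5.
Count: 4.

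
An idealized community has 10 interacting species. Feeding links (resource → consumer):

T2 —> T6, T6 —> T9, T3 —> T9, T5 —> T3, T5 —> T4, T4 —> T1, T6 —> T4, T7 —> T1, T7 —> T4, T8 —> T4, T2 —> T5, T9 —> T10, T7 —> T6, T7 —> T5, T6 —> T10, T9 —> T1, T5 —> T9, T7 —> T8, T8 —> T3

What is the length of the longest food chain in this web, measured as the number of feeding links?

4 links

One longest chain: T7 → T8 → T3 → T9 → T10.
It has 5 species and 4 links.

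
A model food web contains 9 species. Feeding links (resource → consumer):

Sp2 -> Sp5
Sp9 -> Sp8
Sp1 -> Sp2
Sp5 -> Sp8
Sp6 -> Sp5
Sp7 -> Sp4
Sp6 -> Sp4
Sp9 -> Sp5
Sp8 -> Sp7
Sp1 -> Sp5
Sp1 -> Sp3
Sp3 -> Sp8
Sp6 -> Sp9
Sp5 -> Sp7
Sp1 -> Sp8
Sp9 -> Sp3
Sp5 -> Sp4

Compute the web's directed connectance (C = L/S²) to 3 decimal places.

The web has S = 9 species and L = 17 feeding links.
C = L / S² = 17 / 81 = 0.2099 ≈ 0.210.

C = 0.210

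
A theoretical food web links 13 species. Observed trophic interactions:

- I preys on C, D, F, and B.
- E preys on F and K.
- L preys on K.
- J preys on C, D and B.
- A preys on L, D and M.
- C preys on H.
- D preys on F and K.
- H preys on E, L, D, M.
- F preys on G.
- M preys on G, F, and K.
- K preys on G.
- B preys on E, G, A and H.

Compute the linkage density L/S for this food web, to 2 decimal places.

L/S = 2.23

There are L = 29 links among S = 13 species.
L/S = 29/13 = 2.2308 ≈ 2.23.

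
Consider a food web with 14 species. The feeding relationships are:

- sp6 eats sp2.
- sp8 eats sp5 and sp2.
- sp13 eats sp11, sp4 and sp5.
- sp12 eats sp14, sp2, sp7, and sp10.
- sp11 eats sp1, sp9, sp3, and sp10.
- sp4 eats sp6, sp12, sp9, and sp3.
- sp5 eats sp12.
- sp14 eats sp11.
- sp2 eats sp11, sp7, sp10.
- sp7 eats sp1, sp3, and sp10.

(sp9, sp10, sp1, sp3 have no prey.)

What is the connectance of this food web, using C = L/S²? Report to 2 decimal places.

The web has S = 14 species and L = 26 feeding links.
C = L / S² = 26 / 196 = 0.1327 ≈ 0.13.

C = 0.13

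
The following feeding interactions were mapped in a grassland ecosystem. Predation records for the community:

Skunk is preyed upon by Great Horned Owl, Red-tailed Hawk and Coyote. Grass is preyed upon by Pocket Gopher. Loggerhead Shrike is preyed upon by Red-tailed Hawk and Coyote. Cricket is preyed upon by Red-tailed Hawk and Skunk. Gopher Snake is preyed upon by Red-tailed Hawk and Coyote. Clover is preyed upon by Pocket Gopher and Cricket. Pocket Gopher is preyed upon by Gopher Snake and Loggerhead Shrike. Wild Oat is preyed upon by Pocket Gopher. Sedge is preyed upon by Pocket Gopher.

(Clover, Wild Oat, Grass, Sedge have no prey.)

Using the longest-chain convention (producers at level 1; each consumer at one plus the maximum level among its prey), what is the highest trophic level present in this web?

4

Producers (level 1): Clover, Wild Oat, Grass, Sedge.
Clover → Pocket Gopher → Loggerhead Shrike → Coyote gives Coyote level 4.
No species has a prey at level 4, so no species reaches level 5.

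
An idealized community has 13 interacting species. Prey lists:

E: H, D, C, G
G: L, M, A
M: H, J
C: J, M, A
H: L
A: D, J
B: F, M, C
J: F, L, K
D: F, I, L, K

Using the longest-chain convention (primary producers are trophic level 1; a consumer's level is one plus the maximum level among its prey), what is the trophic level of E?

F is a producer → level 1.
D eats F (level 1); other prey at levels: I 1, L 1, K 1 → level 2.
A eats D (level 2); other prey at levels: J 2 → level 3.
C eats A (level 3); other prey at levels: J 2, M 3 → level 4.
E eats C (level 4); other prey at levels: H 2, D 2, G 4 → level 5.

Trophic level 5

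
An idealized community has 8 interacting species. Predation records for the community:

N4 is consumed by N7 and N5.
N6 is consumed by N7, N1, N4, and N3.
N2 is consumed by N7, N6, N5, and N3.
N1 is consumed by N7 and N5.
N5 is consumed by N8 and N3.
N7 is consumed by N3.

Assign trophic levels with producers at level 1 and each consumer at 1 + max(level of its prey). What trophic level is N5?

N2 is a producer → level 1.
N6 eats N2 → level 2.
N4 eats N6 → level 3.
N5 eats N4 (level 3); other prey at levels: N2 1, N1 3 → level 4.

Trophic level 4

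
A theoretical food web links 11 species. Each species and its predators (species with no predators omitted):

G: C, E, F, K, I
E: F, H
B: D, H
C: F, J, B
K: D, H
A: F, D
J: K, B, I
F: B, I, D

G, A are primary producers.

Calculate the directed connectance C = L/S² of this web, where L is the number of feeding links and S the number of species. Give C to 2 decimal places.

C = 0.18

The web has S = 11 species and L = 22 feeding links.
C = L / S² = 22 / 121 = 0.1818 ≈ 0.18.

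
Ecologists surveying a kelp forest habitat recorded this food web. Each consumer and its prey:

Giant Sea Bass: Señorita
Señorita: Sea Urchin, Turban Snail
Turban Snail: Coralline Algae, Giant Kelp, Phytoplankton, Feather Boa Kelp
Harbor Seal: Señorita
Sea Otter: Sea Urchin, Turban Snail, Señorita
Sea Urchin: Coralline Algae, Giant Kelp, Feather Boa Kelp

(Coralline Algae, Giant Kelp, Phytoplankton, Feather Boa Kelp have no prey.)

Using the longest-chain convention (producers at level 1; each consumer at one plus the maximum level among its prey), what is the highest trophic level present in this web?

Producers (level 1): Coralline Algae, Giant Kelp, Phytoplankton, Feather Boa Kelp.
Coralline Algae → Sea Urchin → Señorita → Sea Otter gives Sea Otter level 4.
No species has a prey at level 4, so no species reaches level 5.

4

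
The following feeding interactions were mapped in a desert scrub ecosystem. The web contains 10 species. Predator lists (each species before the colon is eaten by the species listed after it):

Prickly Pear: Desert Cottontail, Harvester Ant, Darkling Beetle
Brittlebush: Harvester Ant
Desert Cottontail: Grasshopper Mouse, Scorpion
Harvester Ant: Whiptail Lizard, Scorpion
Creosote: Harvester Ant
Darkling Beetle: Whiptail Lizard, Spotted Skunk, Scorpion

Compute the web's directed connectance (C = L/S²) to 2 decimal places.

The web has S = 10 species and L = 12 feeding links.
C = L / S² = 12 / 100 = 0.1200 ≈ 0.12.

C = 0.12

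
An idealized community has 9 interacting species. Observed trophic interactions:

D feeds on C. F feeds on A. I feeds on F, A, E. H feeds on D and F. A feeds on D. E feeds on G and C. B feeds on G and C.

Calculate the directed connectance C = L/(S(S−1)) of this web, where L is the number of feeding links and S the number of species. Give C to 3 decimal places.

C = 0.167

The web has S = 9 species and L = 12 feeding links.
C = L / (S(S−1)) = 12 / 72 = 0.1667 ≈ 0.167.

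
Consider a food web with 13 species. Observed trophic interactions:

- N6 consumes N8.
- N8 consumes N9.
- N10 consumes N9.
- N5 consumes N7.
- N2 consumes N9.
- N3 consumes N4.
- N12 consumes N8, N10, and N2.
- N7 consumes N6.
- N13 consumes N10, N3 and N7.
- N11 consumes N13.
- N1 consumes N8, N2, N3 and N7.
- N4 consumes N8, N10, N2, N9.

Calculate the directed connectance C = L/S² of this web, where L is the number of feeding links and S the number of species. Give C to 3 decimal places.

The web has S = 13 species and L = 22 feeding links.
C = L / S² = 22 / 169 = 0.1302 ≈ 0.130.

C = 0.130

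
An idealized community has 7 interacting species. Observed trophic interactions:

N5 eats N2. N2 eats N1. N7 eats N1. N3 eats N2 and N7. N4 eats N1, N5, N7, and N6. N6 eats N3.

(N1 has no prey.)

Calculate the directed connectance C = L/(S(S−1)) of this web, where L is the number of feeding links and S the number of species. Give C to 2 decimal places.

The web has S = 7 species and L = 10 feeding links.
C = L / (S(S−1)) = 10 / 42 = 0.2381 ≈ 0.24.

C = 0.24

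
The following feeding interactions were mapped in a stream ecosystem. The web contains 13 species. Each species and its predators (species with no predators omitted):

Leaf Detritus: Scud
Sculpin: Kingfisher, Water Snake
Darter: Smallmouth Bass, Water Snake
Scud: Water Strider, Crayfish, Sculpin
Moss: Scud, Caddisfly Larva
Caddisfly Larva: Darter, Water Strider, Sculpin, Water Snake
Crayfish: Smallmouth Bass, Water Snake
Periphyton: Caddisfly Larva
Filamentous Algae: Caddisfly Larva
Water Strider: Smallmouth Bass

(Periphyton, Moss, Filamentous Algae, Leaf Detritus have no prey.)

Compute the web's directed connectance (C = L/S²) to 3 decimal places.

C = 0.112

The web has S = 13 species and L = 19 feeding links.
C = L / S² = 19 / 169 = 0.1124 ≈ 0.112.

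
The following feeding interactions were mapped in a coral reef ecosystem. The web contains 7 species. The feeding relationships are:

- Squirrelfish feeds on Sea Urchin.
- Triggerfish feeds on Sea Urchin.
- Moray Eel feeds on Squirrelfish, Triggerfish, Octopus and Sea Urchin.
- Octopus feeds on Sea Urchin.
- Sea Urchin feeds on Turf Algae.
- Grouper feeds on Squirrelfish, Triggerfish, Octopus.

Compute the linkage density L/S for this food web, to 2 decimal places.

L/S = 1.57

There are L = 11 links among S = 7 species.
L/S = 11/7 = 1.5714 ≈ 1.57.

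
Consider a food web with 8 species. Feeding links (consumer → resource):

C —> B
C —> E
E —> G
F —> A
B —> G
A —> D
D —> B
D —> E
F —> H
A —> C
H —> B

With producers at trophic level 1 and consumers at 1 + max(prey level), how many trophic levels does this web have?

5

Producers (level 1): G.
G → B → D → A → F gives F level 5.
No species has a prey at level 5, so no species reaches level 6.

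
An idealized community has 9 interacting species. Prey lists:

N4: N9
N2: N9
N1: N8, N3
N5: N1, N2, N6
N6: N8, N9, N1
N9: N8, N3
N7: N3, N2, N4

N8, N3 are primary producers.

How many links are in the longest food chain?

One longest chain: N8 → N9 → N2 → N7.
It has 4 species and 3 links.

3 links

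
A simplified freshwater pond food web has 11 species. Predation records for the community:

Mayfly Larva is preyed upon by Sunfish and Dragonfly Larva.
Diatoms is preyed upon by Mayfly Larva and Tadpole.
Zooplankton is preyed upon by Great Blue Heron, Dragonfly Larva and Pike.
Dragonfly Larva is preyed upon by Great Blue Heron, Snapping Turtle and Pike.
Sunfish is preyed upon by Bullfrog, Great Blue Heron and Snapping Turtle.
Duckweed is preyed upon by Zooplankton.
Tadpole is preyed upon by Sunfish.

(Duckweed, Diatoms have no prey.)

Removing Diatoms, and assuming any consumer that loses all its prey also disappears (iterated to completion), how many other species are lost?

Remove Diatoms.
Round 1: Tadpole (all prey gone), Mayfly Larva (all prey gone) → extinct.
Round 2: Sunfish (all prey gone) → extinct.
Round 3: Bullfrog (all prey gone) → extinct.
No further losses. Total secondary extinctions: 4.

4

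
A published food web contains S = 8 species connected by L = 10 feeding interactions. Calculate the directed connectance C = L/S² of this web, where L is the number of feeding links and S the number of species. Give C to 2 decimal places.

The web has S = 8 species and L = 10 feeding links.
C = L / S² = 10 / 64 = 0.1562 ≈ 0.16.

C = 0.16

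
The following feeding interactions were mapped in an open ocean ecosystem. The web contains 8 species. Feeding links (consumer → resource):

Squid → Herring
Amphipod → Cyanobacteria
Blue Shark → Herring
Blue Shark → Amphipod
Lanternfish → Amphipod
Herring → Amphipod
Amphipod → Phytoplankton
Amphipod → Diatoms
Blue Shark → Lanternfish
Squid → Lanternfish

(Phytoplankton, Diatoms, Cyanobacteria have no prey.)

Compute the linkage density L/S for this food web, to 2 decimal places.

L/S = 1.25

There are L = 10 links among S = 8 species.
L/S = 10/8 = 1.2500 ≈ 1.25.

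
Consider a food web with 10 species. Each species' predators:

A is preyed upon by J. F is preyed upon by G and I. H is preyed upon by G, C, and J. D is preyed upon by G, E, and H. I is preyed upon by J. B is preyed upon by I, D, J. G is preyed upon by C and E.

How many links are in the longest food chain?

One longest chain: B → D → H → G → E.
It has 5 species and 4 links.

4 links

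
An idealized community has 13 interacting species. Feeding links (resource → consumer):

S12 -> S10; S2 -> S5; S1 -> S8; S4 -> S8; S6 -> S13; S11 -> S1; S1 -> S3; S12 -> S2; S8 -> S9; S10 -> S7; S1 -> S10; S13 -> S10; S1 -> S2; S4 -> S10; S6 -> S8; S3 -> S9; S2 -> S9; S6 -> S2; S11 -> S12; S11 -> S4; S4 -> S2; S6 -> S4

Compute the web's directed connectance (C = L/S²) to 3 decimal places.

C = 0.130

The web has S = 13 species and L = 22 feeding links.
C = L / S² = 22 / 169 = 0.1302 ≈ 0.130.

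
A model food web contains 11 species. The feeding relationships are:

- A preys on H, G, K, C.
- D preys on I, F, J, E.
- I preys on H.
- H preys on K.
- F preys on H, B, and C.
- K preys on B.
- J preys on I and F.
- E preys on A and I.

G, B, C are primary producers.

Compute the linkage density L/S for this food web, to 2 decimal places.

L/S = 1.64

There are L = 18 links among S = 11 species.
L/S = 18/11 = 1.6364 ≈ 1.64.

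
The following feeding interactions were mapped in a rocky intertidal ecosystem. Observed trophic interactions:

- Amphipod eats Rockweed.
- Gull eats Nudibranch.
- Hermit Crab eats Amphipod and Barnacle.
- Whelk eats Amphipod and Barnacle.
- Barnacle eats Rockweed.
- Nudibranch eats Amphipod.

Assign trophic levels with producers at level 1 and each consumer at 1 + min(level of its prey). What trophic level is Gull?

Rockweed is a producer → level 1.
Amphipod eats Rockweed → level 2.
Nudibranch eats Amphipod → level 3.
Gull eats Nudibranch → level 4.
No prey of Gull is below level 3, so 4 is the minimum.

Trophic level 4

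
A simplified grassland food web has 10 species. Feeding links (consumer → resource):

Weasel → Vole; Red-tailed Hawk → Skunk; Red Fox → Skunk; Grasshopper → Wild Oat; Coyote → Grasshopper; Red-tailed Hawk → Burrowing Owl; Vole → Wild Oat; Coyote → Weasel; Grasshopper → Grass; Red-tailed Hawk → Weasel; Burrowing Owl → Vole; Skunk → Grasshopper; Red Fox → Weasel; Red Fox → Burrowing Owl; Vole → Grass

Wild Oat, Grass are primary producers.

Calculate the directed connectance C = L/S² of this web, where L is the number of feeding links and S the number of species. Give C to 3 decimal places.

The web has S = 10 species and L = 15 feeding links.
C = L / S² = 15 / 100 = 0.1500 ≈ 0.150.

C = 0.150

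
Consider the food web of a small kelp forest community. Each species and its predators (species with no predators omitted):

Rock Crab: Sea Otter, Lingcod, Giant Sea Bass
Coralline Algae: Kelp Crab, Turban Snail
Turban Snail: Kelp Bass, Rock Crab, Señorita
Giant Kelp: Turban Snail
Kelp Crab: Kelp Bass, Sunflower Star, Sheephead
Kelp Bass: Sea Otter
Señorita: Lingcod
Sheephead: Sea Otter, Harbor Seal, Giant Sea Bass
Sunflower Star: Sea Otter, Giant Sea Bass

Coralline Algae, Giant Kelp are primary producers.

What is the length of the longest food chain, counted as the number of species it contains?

4 species

One longest chain: Coralline Algae → Kelp Crab → Sheephead → Sea Otter.
It has 4 species and 3 links.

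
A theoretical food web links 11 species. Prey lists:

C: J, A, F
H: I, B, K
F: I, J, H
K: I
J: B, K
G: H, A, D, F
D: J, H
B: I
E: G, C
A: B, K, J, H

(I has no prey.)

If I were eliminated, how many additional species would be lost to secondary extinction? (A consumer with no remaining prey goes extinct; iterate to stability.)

Remove I.
Round 1: B (all prey gone), K (all prey gone) → extinct.
Round 2: J (all prey gone), H (all prey gone) → extinct.
Round 3: A (all prey gone), D (all prey gone), F (all prey gone) → extinct.
Round 4: G (all prey gone), C (all prey gone) → extinct.
Round 5: E (all prey gone) → extinct.
No further losses. Total secondary extinctions: 10.

10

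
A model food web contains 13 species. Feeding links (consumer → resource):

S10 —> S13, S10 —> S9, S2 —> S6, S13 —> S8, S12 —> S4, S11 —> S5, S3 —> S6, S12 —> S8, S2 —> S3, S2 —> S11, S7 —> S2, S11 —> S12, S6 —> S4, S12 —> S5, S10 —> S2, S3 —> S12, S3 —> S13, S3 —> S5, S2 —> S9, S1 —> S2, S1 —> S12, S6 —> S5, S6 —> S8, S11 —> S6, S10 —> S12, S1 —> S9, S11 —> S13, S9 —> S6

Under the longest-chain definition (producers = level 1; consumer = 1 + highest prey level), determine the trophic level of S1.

S8 is a producer → level 1.
S13 eats S8 → level 2.
S3 eats S13 (level 2); other prey at levels: S5 1, S6 2, S12 2 → level 3.
S2 eats S3 (level 3); other prey at levels: S6 2, S9 3, S11 3 → level 4.
S1 eats S2 (level 4); other prey at levels: S12 2, S9 3 → level 5.

Trophic level 5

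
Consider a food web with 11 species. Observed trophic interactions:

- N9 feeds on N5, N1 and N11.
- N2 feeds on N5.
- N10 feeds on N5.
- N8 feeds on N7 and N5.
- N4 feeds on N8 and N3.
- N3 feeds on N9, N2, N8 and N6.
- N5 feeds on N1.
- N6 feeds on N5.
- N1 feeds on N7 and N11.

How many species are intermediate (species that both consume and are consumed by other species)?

7

Intermediate species (has both prey and predators): N1, N5, N8, N6, N9, N2, N3.
Count: 7.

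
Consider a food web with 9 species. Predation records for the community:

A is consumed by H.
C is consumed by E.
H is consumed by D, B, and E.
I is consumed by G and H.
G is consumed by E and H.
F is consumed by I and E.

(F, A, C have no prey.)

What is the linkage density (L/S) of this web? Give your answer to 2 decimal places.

L/S = 1.22

There are L = 11 links among S = 9 species.
L/S = 11/9 = 1.2222 ≈ 1.22.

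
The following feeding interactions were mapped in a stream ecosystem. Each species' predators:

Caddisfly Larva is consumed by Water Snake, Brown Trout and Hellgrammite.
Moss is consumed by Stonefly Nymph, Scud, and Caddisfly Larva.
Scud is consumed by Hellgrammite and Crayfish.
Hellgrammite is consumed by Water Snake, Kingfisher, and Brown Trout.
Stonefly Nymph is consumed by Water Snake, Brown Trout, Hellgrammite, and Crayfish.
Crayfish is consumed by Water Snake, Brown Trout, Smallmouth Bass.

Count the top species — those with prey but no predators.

Top species (has prey, but nothing eats it): Brown Trout, Smallmouth Bass, Kingfisher, Water Snake.
Count: 4.

4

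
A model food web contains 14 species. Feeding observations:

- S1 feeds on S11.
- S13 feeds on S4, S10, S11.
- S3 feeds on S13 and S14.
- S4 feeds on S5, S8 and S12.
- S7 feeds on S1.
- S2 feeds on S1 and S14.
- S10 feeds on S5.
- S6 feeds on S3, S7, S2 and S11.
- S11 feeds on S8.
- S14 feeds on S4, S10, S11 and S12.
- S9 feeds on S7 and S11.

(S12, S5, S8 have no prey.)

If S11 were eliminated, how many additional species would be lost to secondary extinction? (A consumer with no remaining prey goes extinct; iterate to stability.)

3

Remove S11.
Round 1: S1 (all prey gone) → extinct.
Round 2: S7 (all prey gone) → extinct.
Round 3: S9 (all prey gone) → extinct.
No further losses. Total secondary extinctions: 3.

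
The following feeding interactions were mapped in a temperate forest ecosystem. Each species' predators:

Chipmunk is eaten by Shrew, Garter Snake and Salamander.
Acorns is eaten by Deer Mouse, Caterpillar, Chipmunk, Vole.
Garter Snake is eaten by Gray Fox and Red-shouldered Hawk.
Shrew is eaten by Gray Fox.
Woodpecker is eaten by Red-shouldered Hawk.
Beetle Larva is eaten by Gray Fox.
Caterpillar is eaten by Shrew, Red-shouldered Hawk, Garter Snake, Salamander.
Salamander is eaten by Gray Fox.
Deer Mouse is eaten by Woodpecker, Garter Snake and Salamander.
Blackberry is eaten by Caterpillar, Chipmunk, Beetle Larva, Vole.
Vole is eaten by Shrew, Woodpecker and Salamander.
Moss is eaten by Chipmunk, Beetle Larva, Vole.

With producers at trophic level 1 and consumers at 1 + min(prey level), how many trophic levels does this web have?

3

Producers (level 1): Blackberry, Acorns, Moss.
Following each consumer down to its lowest-level prey: Blackberry → Beetle Larva → Gray Fox (levels 1 through 3).
All prey of Gray Fox (Beetle Larva 2, Shrew 3, Garter Snake 3, Salamander 3) are at level 2 or above, so Gray Fox is at level 1 + 2 = 3.
Every consumer has at least one prey at level 2 or below, so none exceeds level 3.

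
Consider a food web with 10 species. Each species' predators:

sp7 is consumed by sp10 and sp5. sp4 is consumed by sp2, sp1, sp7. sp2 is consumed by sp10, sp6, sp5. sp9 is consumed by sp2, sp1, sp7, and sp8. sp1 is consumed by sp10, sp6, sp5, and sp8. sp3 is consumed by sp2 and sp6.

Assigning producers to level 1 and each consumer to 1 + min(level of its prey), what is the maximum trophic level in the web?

3

Producers (level 1): sp3, sp4, sp9.
Following each consumer down to its lowest-level prey: sp4 → sp7 → sp5 (levels 1 through 3).
All prey of sp5 (sp7 2, sp1 2, sp2 2) are at level 2 or above, so sp5 is at level 1 + 2 = 3.
Every consumer has at least one prey at level 2 or below, so none exceeds level 3.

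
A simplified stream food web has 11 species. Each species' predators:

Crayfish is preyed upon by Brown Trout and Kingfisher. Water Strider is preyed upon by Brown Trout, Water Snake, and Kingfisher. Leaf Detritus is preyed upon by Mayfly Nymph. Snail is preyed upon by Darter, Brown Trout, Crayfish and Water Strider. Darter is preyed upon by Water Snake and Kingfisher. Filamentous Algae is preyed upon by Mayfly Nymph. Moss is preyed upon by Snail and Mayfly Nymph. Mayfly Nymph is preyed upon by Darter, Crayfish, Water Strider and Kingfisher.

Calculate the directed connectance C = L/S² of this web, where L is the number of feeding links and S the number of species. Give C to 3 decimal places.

C = 0.157

The web has S = 11 species and L = 19 feeding links.
C = L / S² = 19 / 121 = 0.1570 ≈ 0.157.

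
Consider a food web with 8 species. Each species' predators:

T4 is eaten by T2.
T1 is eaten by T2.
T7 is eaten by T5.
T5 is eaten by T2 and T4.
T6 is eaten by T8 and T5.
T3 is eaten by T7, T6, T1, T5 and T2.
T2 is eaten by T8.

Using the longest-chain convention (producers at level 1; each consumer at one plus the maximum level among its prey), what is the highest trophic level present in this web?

6

Producers (level 1): T3.
T3 → T7 → T5 → T4 → T2 → T8 gives T8 level 6.
No species has a prey at level 6, so no species reaches level 7.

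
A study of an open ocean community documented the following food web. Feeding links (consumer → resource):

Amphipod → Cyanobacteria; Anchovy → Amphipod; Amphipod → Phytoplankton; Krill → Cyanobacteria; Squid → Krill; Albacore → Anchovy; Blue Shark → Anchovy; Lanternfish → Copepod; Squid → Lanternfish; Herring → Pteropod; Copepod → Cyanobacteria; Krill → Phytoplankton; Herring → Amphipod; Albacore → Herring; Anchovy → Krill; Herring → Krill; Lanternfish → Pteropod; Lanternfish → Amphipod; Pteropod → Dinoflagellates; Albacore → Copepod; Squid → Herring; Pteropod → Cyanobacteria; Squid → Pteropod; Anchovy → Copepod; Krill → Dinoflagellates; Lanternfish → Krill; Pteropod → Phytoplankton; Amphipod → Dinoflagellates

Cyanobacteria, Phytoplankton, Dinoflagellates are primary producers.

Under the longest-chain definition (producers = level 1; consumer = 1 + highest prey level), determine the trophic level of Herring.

Trophic level 3

Cyanobacteria is a producer → level 1.
Amphipod eats Cyanobacteria (level 1); other prey at levels: Phytoplankton 1, Dinoflagellates 1 → level 2.
Herring eats Amphipod (level 2); other prey at levels: Krill 2, Pteropod 2 → level 3.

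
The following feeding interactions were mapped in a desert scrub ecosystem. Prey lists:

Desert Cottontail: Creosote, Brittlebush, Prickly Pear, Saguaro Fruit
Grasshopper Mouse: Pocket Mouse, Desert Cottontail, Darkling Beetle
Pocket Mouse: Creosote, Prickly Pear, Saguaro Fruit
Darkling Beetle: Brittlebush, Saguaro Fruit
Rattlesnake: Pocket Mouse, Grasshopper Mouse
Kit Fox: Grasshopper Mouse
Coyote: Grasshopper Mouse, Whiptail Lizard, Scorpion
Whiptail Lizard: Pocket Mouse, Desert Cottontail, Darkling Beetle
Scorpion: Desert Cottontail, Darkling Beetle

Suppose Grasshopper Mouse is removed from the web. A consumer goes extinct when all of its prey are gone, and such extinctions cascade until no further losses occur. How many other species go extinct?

1

Remove Grasshopper Mouse.
Round 1: Kit Fox (all prey gone) → extinct.
No further losses. Total secondary extinctions: 1.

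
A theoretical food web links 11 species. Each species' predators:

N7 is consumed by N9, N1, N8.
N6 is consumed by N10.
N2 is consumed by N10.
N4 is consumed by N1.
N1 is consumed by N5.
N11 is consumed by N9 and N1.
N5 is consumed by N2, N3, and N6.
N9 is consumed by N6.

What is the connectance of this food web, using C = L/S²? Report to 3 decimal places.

C = 0.107

The web has S = 11 species and L = 13 feeding links.
C = L / S² = 13 / 121 = 0.1074 ≈ 0.107.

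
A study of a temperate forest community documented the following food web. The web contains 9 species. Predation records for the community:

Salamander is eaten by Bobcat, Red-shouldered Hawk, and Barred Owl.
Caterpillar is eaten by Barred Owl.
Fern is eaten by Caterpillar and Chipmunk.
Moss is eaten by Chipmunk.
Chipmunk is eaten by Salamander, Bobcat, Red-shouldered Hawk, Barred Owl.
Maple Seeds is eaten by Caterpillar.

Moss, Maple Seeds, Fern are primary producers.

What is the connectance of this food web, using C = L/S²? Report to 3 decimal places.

C = 0.148

The web has S = 9 species and L = 12 feeding links.
C = L / S² = 12 / 81 = 0.1481 ≈ 0.148.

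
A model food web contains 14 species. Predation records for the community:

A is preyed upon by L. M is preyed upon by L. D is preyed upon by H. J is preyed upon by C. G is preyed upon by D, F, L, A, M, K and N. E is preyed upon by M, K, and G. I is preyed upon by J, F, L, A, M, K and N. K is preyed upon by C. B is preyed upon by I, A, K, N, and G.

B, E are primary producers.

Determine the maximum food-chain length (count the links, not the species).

3 links

One longest chain: B → G → D → H.
It has 4 species and 3 links.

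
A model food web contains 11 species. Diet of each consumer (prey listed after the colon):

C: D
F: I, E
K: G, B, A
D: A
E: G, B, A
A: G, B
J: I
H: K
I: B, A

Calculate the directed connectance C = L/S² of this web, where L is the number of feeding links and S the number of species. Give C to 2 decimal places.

C = 0.13

The web has S = 11 species and L = 16 feeding links.
C = L / S² = 16 / 121 = 0.1322 ≈ 0.13.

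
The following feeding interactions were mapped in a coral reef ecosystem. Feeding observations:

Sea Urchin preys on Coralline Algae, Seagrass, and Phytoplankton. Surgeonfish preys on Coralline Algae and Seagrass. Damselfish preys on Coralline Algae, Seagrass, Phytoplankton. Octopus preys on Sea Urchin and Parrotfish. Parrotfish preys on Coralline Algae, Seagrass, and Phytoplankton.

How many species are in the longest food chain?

3 species

One longest chain: Phytoplankton → Parrotfish → Octopus.
It has 3 species and 2 links.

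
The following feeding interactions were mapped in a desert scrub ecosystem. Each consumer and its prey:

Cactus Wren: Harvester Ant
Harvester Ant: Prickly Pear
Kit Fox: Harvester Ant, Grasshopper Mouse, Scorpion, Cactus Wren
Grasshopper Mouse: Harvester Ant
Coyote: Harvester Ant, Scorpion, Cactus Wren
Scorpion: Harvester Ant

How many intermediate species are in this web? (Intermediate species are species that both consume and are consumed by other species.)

4

Intermediate species (has both prey and predators): Harvester Ant, Grasshopper Mouse, Scorpion, Cactus Wren.
Count: 4.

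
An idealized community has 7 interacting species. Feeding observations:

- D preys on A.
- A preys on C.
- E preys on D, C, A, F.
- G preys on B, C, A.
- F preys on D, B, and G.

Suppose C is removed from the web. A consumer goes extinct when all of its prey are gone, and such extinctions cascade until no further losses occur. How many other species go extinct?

2

Remove C.
Round 1: A (all prey gone) → extinct.
Round 2: D (all prey gone) → extinct.
No further losses. Total secondary extinctions: 2.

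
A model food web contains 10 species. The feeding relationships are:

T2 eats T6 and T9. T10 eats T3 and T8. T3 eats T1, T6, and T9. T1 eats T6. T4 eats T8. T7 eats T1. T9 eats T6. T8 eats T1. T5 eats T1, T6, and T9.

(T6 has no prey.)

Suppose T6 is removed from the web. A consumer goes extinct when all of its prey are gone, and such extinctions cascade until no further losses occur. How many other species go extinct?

Remove T6.
Round 1: T9 (all prey gone), T1 (all prey gone) → extinct.
Round 2: T3 (all prey gone), T7 (all prey gone), T2 (all prey gone), T8 (all prey gone), T5 (all prey gone) → extinct.
Round 3: T10 (all prey gone), T4 (all prey gone) → extinct.
No further losses. Total secondary extinctions: 9.

9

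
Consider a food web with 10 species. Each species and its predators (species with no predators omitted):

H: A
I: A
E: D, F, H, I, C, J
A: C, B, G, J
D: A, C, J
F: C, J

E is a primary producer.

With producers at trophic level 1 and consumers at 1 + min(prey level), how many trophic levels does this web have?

4

Producers (level 1): E.
Following each consumer down to its lowest-level prey: E → D → A → G (levels 1 through 4).
All prey of G (A 3) are at level 3 or above, so G is at level 1 + 3 = 4.
Every consumer has at least one prey at level 3 or below, so none exceeds level 4.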